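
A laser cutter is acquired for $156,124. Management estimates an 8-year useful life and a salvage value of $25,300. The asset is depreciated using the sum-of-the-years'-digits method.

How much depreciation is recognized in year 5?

Depreciable base = $156,124 − $25,300 = $130,824.
Sum of the years' digits = 8+7+6+5+4+3+2+1 = 36.
Year 1: $130,824 × 8/36 = $29,072. Book value $127,052.
Year 2: $130,824 × 7/36 = $25,438. Book value $101,614.
Year 3: $130,824 × 6/36 = $21,804. Book value $79,810.
Year 4: $130,824 × 5/36 = $18,170. Book value $61,640.
Year 5: $130,824 × 4/36 = $14,536. Book value $47,104.

$14,536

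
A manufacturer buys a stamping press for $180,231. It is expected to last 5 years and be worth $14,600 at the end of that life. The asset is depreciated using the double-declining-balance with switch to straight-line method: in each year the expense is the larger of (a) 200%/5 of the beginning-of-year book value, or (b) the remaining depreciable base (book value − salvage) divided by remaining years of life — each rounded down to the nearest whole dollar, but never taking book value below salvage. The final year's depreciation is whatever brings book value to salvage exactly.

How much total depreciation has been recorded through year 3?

Depreciable base = $180,231 − $14,600 = $165,631.
Year 1: DB = ⌊$180,231 × 200%/5⌋ = $72,092; SL = ⌊$165,631/5⌋ = $33,126 → take DB $72,092. Book value $108,139.
Year 2: DB = ⌊$108,139 × 200%/5⌋ = $43,255; SL = ⌊$93,539/4⌋ = $23,384 → take DB $43,255. Book value $64,884.
Year 3: DB = ⌊$64,884 × 200%/5⌋ = $25,953; SL = ⌊$50,284/3⌋ = $16,761 → take DB $25,953. Book value $38,931.
Accumulated through year 3 = $180,231 − $38,931 = $141,300.

$141,300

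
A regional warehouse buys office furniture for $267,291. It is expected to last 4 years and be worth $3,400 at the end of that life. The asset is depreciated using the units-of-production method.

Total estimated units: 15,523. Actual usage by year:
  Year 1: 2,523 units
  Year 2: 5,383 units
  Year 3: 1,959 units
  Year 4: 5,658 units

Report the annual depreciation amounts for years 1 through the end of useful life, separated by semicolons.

Depreciable base = $267,291 − $3,400 = $263,891.
Rate = $263,891 / 15,523 units = $17 per unit.
Year 1: 2,523 × $17 = $42,891. Book value $224,400.
Year 2: 5,383 × $17 = $91,511. Book value $132,889.
Year 3: 1,959 × $17 = $33,303. Book value $99,586.
Year 4: 5,658 × $17 = $96,186. Book value $3,400.

$42,891; $91,511; $33,303; $96,186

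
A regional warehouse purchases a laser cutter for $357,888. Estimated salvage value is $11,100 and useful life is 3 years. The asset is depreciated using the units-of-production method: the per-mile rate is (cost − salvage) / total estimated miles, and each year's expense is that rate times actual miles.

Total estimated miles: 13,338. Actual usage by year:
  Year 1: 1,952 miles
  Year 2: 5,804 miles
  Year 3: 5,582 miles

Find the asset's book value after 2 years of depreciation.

Depreciable base = $357,888 − $11,100 = $346,788.
Rate = $346,788 / 13,338 miles = $26 per mile.
Year 1: 1,952 × $26 = $50,752. Book value $307,136.
Year 2: 5,804 × $26 = $150,904. Book value $156,232.

$156,232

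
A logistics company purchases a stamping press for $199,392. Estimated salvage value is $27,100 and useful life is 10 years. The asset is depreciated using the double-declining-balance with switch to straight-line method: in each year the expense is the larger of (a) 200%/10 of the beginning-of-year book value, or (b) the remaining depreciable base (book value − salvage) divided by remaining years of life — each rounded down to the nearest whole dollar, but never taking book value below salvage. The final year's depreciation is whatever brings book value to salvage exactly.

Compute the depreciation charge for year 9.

Depreciable base = $199,392 − $27,100 = $172,292.
Year 1: DB = ⌊$199,392 × 200%/10⌋ = $39,878; SL = ⌊$172,292/10⌋ = $17,229 → take DB $39,878. Book value $159,514.
Year 2: DB = ⌊$159,514 × 200%/10⌋ = $31,902; SL = ⌊$132,414/9⌋ = $14,712 → take DB $31,902. Book value $127,612.
Year 3: DB = ⌊$127,612 × 200%/10⌋ = $25,522; SL = ⌊$100,512/8⌋ = $12,564 → take DB $25,522. Book value $102,090.
Year 4: DB = ⌊$102,090 × 200%/10⌋ = $20,418; SL = ⌊$74,990/7⌋ = $10,712 → take DB $20,418. Book value $81,672.
Year 5: DB = ⌊$81,672 × 200%/10⌋ = $16,334; SL = ⌊$54,572/6⌋ = $9,095 → take DB $16,334. Book value $65,338.
Year 6: DB = ⌊$65,338 × 200%/10⌋ = $13,067; SL = ⌊$38,238/5⌋ = $7,647 → take DB $13,067. Book value $52,271.
Year 7: DB = ⌊$52,271 × 200%/10⌋ = $10,454; SL = ⌊$25,171/4⌋ = $6,292 → take DB $10,454. Book value $41,817.
Year 8: DB = ⌊$41,817 × 200%/10⌋ = $8,363; SL = ⌊$14,717/3⌋ = $4,905 → take DB $8,363. Book value $33,454.
Year 9: DB = ⌊$33,454 × 200%/10⌋ = $6,690; SL = ⌊$6,354/2⌋ = $3,177 → take DB $6,690, capped at $6,354. Book value $27,100.

$6,354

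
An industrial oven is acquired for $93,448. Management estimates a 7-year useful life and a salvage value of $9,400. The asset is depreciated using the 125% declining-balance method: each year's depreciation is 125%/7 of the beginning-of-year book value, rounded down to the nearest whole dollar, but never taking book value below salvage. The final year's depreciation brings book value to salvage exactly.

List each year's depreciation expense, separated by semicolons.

$16,687; $13,707; $11,259; $9,249; $7,597; $6,240; $19,309

Depreciable base = $93,448 − $9,400 = $84,048.
Year 1: ⌊$93,448 × 125%/7⌋ = $16,687. Book value $76,761.
Year 2: ⌊$76,761 × 125%/7⌋ = $13,707. Book value $63,054.
Year 3: ⌊$63,054 × 125%/7⌋ = $11,259. Book value $51,795.
Year 4: ⌊$51,795 × 125%/7⌋ = $9,249. Book value $42,546.
Year 5: ⌊$42,546 × 125%/7⌋ = $7,597. Book value $34,949.
Year 6: ⌊$34,949 × 125%/7⌋ = $6,240. Book value $28,709.
Year 7 (final): $28,709 − $9,400 = $19,309. Book value $9,400.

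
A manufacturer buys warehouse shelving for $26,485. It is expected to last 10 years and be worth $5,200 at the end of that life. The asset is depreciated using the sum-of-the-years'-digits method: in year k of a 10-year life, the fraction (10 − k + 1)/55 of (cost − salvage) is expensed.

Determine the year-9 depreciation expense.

Depreciable base = $26,485 − $5,200 = $21,285.
Sum of the years' digits = 10+9+8+7+6+5+4+3+2+1 = 55.
Year 1: $21,285 × 10/55 = $3,870. Book value $22,615.
Year 2: $21,285 × 9/55 = $3,483. Book value $19,132.
Year 3: $21,285 × 8/55 = $3,096. Book value $16,036.
Year 4: $21,285 × 7/55 = $2,709. Book value $13,327.
Year 5: $21,285 × 6/55 = $2,322. Book value $11,005.
Year 6: $21,285 × 5/55 = $1,935. Book value $9,070.
Year 7: $21,285 × 4/55 = $1,548. Book value $7,522.
Year 8: $21,285 × 3/55 = $1,161. Book value $6,361.
Year 9: $21,285 × 2/55 = $774. Book value $5,587.

$774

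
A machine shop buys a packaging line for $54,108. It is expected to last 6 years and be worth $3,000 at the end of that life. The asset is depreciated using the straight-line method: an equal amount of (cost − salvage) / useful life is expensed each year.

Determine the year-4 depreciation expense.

$8,518

Depreciable base = $54,108 − $3,000 = $51,108.
Annual expense = $51,108 / 6 = $8,518.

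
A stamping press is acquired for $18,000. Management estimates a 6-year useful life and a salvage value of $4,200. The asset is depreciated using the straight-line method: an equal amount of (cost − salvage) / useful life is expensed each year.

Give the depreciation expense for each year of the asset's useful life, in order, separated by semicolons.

Depreciable base = $18,000 − $4,200 = $13,800.
Annual expense = $13,800 / 6 = $2,300.
End of year 1: book value $15,700.
End of year 2: book value $13,400.
End of year 3: book value $11,100.
End of year 4: book value $8,800.
End of year 5: book value $6,500.
End of year 6: book value $4,200.

$2,300; $2,300; $2,300; $2,300; $2,300; $2,300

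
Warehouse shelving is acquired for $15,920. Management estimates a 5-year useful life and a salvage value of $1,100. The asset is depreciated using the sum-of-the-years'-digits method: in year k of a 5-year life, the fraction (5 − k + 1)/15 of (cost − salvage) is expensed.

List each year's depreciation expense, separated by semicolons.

Depreciable base = $15,920 − $1,100 = $14,820.
Sum of the years' digits = 5+4+3+2+1 = 15.
Year 1: $14,820 × 5/15 = $4,940. Book value $10,980.
Year 2: $14,820 × 4/15 = $3,952. Book value $7,028.
Year 3: $14,820 × 3/15 = $2,964. Book value $4,064.
Year 4: $14,820 × 2/15 = $1,976. Book value $2,088.
Year 5: $14,820 × 1/15 = $988. Book value $1,100.

$4,940; $3,952; $2,964; $1,976; $988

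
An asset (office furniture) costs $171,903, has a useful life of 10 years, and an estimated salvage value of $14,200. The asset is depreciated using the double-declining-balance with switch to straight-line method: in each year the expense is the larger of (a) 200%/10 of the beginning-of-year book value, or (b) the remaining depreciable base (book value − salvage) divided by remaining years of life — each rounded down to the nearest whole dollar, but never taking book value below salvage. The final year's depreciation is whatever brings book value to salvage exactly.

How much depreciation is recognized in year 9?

Depreciable base = $171,903 − $14,200 = $157,703.
Year 1: DB = ⌊$171,903 × 200%/10⌋ = $34,380; SL = ⌊$157,703/10⌋ = $15,770 → take DB $34,380. Book value $137,523.
Year 2: DB = ⌊$137,523 × 200%/10⌋ = $27,504; SL = ⌊$123,323/9⌋ = $13,702 → take DB $27,504. Book value $110,019.
Year 3: DB = ⌊$110,019 × 200%/10⌋ = $22,003; SL = ⌊$95,819/8⌋ = $11,977 → take DB $22,003. Book value $88,016.
Year 4: DB = ⌊$88,016 × 200%/10⌋ = $17,603; SL = ⌊$73,816/7⌋ = $10,545 → take DB $17,603. Book value $70,413.
Year 5: DB = ⌊$70,413 × 200%/10⌋ = $14,082; SL = ⌊$56,213/6⌋ = $9,368 → take DB $14,082. Book value $56,331.
Year 6: DB = ⌊$56,331 × 200%/10⌋ = $11,266; SL = ⌊$42,131/5⌋ = $8,426 → take DB $11,266. Book value $45,065.
Year 7: DB = ⌊$45,065 × 200%/10⌋ = $9,013; SL = ⌊$30,865/4⌋ = $7,716 → take DB $9,013. Book value $36,052.
Year 8: DB = ⌊$36,052 × 200%/10⌋ = $7,210; SL = ⌊$21,852/3⌋ = $7,284 → take SL $7,284. Book value $28,768.
Year 9: DB = ⌊$28,768 × 200%/10⌋ = $5,753; SL = ⌊$14,568/2⌋ = $7,284 → take SL $7,284. Book value $21,484.

$7,284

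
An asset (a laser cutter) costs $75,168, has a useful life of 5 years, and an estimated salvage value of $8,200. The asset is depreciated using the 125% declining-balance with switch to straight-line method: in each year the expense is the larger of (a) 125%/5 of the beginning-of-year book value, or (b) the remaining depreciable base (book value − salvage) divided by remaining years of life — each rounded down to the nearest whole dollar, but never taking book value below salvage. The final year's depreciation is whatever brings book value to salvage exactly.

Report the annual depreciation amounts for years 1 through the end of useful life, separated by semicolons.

$18,792; $14,094; $11,360; $11,361; $11,361

Depreciable base = $75,168 − $8,200 = $66,968.
Year 1: DB = ⌊$75,168 × 125%/5⌋ = $18,792; SL = ⌊$66,968/5⌋ = $13,393 → take DB $18,792. Book value $56,376.
Year 2: DB = ⌊$56,376 × 125%/5⌋ = $14,094; SL = ⌊$48,176/4⌋ = $12,044 → take DB $14,094. Book value $42,282.
Year 3: DB = ⌊$42,282 × 125%/5⌋ = $10,570; SL = ⌊$34,082/3⌋ = $11,360 → take SL $11,360. Book value $30,922.
Year 4: DB = ⌊$30,922 × 125%/5⌋ = $7,730; SL = ⌊$22,722/2⌋ = $11,361 → take SL $11,361. Book value $19,561.
Year 5 (final): $19,561 − $8,200 = $11,361. Book value $8,200.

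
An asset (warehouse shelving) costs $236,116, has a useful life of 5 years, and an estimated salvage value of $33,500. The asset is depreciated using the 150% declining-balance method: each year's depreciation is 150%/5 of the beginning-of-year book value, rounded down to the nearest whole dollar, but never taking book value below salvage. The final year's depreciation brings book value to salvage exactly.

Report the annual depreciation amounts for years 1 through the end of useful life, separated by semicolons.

$70,834; $49,584; $34,709; $24,296; $23,193

Depreciable base = $236,116 − $33,500 = $202,616.
Year 1: ⌊$236,116 × 150%/5⌋ = $70,834. Book value $165,282.
Year 2: ⌊$165,282 × 150%/5⌋ = $49,584. Book value $115,698.
Year 3: ⌊$115,698 × 150%/5⌋ = $34,709. Book value $80,989.
Year 4: ⌊$80,989 × 150%/5⌋ = $24,296. Book value $56,693.
Year 5 (final): $56,693 − $33,500 = $23,193. Book value $33,500.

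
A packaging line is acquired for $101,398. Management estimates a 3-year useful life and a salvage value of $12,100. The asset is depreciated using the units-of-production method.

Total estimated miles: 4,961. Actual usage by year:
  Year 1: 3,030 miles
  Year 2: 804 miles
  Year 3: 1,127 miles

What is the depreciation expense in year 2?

$14,472

Depreciable base = $101,398 − $12,100 = $89,298.
Rate = $89,298 / 4,961 miles = $18 per mile.
Year 1: 3,030 × $18 = $54,540. Book value $46,858.
Year 2: 804 × $18 = $14,472. Book value $32,386.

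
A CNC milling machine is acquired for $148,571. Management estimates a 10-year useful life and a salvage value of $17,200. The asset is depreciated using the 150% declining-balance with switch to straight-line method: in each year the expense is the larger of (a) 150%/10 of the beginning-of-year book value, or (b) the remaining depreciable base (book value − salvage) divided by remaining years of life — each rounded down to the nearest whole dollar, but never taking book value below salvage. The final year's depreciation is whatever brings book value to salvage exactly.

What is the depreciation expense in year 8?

Depreciable base = $148,571 − $17,200 = $131,371.
Year 1: DB = ⌊$148,571 × 150%/10⌋ = $22,285; SL = ⌊$131,371/10⌋ = $13,137 → take DB $22,285. Book value $126,286.
Year 2: DB = ⌊$126,286 × 150%/10⌋ = $18,942; SL = ⌊$109,086/9⌋ = $12,120 → take DB $18,942. Book value $107,344.
Year 3: DB = ⌊$107,344 × 150%/10⌋ = $16,101; SL = ⌊$90,144/8⌋ = $11,268 → take DB $16,101. Book value $91,243.
Year 4: DB = ⌊$91,243 × 150%/10⌋ = $13,686; SL = ⌊$74,043/7⌋ = $10,577 → take DB $13,686. Book value $77,557.
Year 5: DB = ⌊$77,557 × 150%/10⌋ = $11,633; SL = ⌊$60,357/6⌋ = $10,059 → take DB $11,633. Book value $65,924.
Year 6: DB = ⌊$65,924 × 150%/10⌋ = $9,888; SL = ⌊$48,724/5⌋ = $9,744 → take DB $9,888. Book value $56,036.
Year 7: DB = ⌊$56,036 × 150%/10⌋ = $8,405; SL = ⌊$38,836/4⌋ = $9,709 → take SL $9,709. Book value $46,327.
Year 8: DB = ⌊$46,327 × 150%/10⌋ = $6,949; SL = ⌊$29,127/3⌋ = $9,709 → take SL $9,709. Book value $36,618.

$9,709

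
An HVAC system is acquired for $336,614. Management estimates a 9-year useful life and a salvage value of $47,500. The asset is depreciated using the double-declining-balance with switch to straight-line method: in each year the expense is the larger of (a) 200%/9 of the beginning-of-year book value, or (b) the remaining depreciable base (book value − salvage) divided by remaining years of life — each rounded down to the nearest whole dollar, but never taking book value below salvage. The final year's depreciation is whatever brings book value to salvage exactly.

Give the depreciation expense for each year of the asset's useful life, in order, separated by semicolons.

Depreciable base = $336,614 − $47,500 = $289,114.
Year 1: DB = ⌊$336,614 × 200%/9⌋ = $74,803; SL = ⌊$289,114/9⌋ = $32,123 → take DB $74,803. Book value $261,811.
Year 2: DB = ⌊$261,811 × 200%/9⌋ = $58,180; SL = ⌊$214,311/8⌋ = $26,788 → take DB $58,180. Book value $203,631.
Year 3: DB = ⌊$203,631 × 200%/9⌋ = $45,251; SL = ⌊$156,131/7⌋ = $22,304 → take DB $45,251. Book value $158,380.
Year 4: DB = ⌊$158,380 × 200%/9⌋ = $35,195; SL = ⌊$110,880/6⌋ = $18,480 → take DB $35,195. Book value $123,185.
Year 5: DB = ⌊$123,185 × 200%/9⌋ = $27,374; SL = ⌊$75,685/5⌋ = $15,137 → take DB $27,374. Book value $95,811.
Year 6: DB = ⌊$95,811 × 200%/9⌋ = $21,291; SL = ⌊$48,311/4⌋ = $12,077 → take DB $21,291. Book value $74,520.
Year 7: DB = ⌊$74,520 × 200%/9⌋ = $16,560; SL = ⌊$27,020/3⌋ = $9,006 → take DB $16,560. Book value $57,960.
Year 8: DB = ⌊$57,960 × 200%/9⌋ = $12,880; SL = ⌊$10,460/2⌋ = $5,230 → take DB $12,880, capped at $10,460. Book value $47,500.
Year 9 (final): $47,500 − $47,500 = $0. Book value $47,500.

$74,803; $58,180; $45,251; $35,195; $27,374; $21,291; $16,560; $10,460; $0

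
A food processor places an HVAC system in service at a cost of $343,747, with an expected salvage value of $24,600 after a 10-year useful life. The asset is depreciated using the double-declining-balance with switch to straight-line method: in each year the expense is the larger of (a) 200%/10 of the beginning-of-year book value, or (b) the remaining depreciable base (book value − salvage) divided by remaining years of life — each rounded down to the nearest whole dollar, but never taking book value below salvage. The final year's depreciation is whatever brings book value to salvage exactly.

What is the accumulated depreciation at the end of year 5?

$231,107

Depreciable base = $343,747 − $24,600 = $319,147.
Year 1: DB = ⌊$343,747 × 200%/10⌋ = $68,749; SL = ⌊$319,147/10⌋ = $31,914 → take DB $68,749. Book value $274,998.
Year 2: DB = ⌊$274,998 × 200%/10⌋ = $54,999; SL = ⌊$250,398/9⌋ = $27,822 → take DB $54,999. Book value $219,999.
Year 3: DB = ⌊$219,999 × 200%/10⌋ = $43,999; SL = ⌊$195,399/8⌋ = $24,424 → take DB $43,999. Book value $176,000.
Year 4: DB = ⌊$176,000 × 200%/10⌋ = $35,200; SL = ⌊$151,400/7⌋ = $21,628 → take DB $35,200. Book value $140,800.
Year 5: DB = ⌊$140,800 × 200%/10⌋ = $28,160; SL = ⌊$116,200/6⌋ = $19,366 → take DB $28,160. Book value $112,640.
Accumulated through year 5 = $343,747 − $112,640 = $231,107.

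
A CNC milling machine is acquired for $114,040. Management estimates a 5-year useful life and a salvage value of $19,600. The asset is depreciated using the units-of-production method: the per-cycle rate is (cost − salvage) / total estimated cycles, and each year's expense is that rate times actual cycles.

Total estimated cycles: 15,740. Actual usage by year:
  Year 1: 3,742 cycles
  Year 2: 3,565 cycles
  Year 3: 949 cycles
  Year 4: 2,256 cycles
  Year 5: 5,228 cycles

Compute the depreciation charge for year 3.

$5,694

Depreciable base = $114,040 − $19,600 = $94,440.
Rate = $94,440 / 15,740 cycles = $6 per cycle.
Year 1: 3,742 × $6 = $22,452. Book value $91,588.
Year 2: 3,565 × $6 = $21,390. Book value $70,198.
Year 3: 949 × $6 = $5,694. Book value $64,504.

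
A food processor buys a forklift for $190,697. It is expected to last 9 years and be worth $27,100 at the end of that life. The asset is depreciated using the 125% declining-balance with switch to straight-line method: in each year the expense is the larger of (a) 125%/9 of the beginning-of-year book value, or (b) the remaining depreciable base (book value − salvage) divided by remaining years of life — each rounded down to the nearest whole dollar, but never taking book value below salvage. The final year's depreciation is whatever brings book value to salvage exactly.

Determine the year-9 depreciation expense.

Depreciable base = $190,697 − $27,100 = $163,597.
Year 1: DB = ⌊$190,697 × 125%/9⌋ = $26,485; SL = ⌊$163,597/9⌋ = $18,177 → take DB $26,485. Book value $164,212.
Year 2: DB = ⌊$164,212 × 125%/9⌋ = $22,807; SL = ⌊$137,112/8⌋ = $17,139 → take DB $22,807. Book value $141,405.
Year 3: DB = ⌊$141,405 × 125%/9⌋ = $19,639; SL = ⌊$114,305/7⌋ = $16,329 → take DB $19,639. Book value $121,766.
Year 4: DB = ⌊$121,766 × 125%/9⌋ = $16,911; SL = ⌊$94,666/6⌋ = $15,777 → take DB $16,911. Book value $104,855.
Year 5: DB = ⌊$104,855 × 125%/9⌋ = $14,563; SL = ⌊$77,755/5⌋ = $15,551 → take SL $15,551. Book value $89,304.
Year 6: DB = ⌊$89,304 × 125%/9⌋ = $12,403; SL = ⌊$62,204/4⌋ = $15,551 → take SL $15,551. Book value $73,753.
Year 7: DB = ⌊$73,753 × 125%/9⌋ = $10,243; SL = ⌊$46,653/3⌋ = $15,551 → take SL $15,551. Book value $58,202.
Year 8: DB = ⌊$58,202 × 125%/9⌋ = $8,083; SL = ⌊$31,102/2⌋ = $15,551 → take SL $15,551. Book value $42,651.
Year 9 (final): $42,651 − $27,100 = $15,551. Book value $27,100.

$15,551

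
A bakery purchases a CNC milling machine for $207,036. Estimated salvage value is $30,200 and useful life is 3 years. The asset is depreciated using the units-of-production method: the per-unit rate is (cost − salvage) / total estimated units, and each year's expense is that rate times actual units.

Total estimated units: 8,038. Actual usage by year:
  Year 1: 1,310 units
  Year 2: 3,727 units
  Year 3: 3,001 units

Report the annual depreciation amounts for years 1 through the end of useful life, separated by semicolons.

$28,820; $81,994; $66,022

Depreciable base = $207,036 − $30,200 = $176,836.
Rate = $176,836 / 8,038 units = $22 per unit.
Year 1: 1,310 × $22 = $28,820. Book value $178,216.
Year 2: 3,727 × $22 = $81,994. Book value $96,222.
Year 3: 3,001 × $22 = $66,022. Book value $30,200.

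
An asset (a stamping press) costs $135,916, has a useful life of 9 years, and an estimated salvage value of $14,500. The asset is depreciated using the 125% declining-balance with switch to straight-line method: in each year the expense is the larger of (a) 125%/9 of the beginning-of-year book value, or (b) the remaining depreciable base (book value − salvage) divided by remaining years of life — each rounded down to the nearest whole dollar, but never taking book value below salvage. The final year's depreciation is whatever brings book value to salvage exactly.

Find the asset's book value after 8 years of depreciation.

$26,547

Depreciable base = $135,916 − $14,500 = $121,416.
Year 1: DB = ⌊$135,916 × 125%/9⌋ = $18,877; SL = ⌊$121,416/9⌋ = $13,490 → take DB $18,877. Book value $117,039.
Year 2: DB = ⌊$117,039 × 125%/9⌋ = $16,255; SL = ⌊$102,539/8⌋ = $12,817 → take DB $16,255. Book value $100,784.
Year 3: DB = ⌊$100,784 × 125%/9⌋ = $13,997; SL = ⌊$86,284/7⌋ = $12,326 → take DB $13,997. Book value $86,787.
Year 4: DB = ⌊$86,787 × 125%/9⌋ = $12,053; SL = ⌊$72,287/6⌋ = $12,047 → take DB $12,053. Book value $74,734.
Year 5: DB = ⌊$74,734 × 125%/9⌋ = $10,379; SL = ⌊$60,234/5⌋ = $12,046 → take SL $12,046. Book value $62,688.
Year 6: DB = ⌊$62,688 × 125%/9⌋ = $8,706; SL = ⌊$48,188/4⌋ = $12,047 → take SL $12,047. Book value $50,641.
Year 7: DB = ⌊$50,641 × 125%/9⌋ = $7,033; SL = ⌊$36,141/3⌋ = $12,047 → take SL $12,047. Book value $38,594.
Year 8: DB = ⌊$38,594 × 125%/9⌋ = $5,360; SL = ⌊$24,094/2⌋ = $12,047 → take SL $12,047. Book value $26,547.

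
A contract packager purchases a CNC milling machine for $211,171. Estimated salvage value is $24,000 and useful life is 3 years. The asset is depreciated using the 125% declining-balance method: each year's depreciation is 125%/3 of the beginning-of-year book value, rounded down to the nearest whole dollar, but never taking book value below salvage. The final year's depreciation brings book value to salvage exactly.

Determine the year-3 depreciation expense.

$47,858

Depreciable base = $211,171 − $24,000 = $187,171.
Year 1: ⌊$211,171 × 125%/3⌋ = $87,987. Book value $123,184.
Year 2: ⌊$123,184 × 125%/3⌋ = $51,326. Book value $71,858.
Year 3 (final): $71,858 − $24,000 = $47,858. Book value $24,000.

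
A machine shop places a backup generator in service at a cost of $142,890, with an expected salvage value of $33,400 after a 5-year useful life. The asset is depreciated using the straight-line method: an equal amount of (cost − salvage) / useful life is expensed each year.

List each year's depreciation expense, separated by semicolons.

$21,898; $21,898; $21,898; $21,898; $21,898

Depreciable base = $142,890 − $33,400 = $109,490.
Annual expense = $109,490 / 5 = $21,898.
End of year 1: book value $120,992.
End of year 2: book value $99,094.
End of year 3: book value $77,196.
End of year 4: book value $55,298.
End of year 5: book value $33,400.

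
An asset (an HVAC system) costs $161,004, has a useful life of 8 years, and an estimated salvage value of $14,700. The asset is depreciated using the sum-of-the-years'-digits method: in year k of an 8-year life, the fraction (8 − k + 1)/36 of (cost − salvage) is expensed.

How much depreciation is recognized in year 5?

$16,256

Depreciable base = $161,004 − $14,700 = $146,304.
Sum of the years' digits = 8+7+6+5+4+3+2+1 = 36.
Year 1: $146,304 × 8/36 = $32,512. Book value $128,492.
Year 2: $146,304 × 7/36 = $28,448. Book value $100,044.
Year 3: $146,304 × 6/36 = $24,384. Book value $75,660.
Year 4: $146,304 × 5/36 = $20,320. Book value $55,340.
Year 5: $146,304 × 4/36 = $16,256. Book value $39,084.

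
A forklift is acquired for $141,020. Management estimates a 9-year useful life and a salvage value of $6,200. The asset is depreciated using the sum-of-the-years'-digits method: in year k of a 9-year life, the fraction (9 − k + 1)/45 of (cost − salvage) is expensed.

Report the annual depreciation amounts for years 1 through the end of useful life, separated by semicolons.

Depreciable base = $141,020 − $6,200 = $134,820.
Sum of the years' digits = 9+8+7+6+5+4+3+2+1 = 45.
Year 1: $134,820 × 9/45 = $26,964. Book value $114,056.
Year 2: $134,820 × 8/45 = $23,968. Book value $90,088.
Year 3: $134,820 × 7/45 = $20,972. Book value $69,116.
Year 4: $134,820 × 6/45 = $17,976. Book value $51,140.
Year 5: $134,820 × 5/45 = $14,980. Book value $36,160.
Year 6: $134,820 × 4/45 = $11,984. Book value $24,176.
Year 7: $134,820 × 3/45 = $8,988. Book value $15,188.
Year 8: $134,820 × 2/45 = $5,992. Book value $9,196.
Year 9: $134,820 × 1/45 = $2,996. Book value $6,200.

$26,964; $23,968; $20,972; $17,976; $14,980; $11,984; $8,988; $5,992; $2,996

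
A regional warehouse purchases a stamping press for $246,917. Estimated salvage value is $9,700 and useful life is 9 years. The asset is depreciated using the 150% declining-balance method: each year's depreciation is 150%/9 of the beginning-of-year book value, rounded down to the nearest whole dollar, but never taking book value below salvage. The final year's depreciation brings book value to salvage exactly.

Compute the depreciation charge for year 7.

$13,782

Depreciable base = $246,917 − $9,700 = $237,217.
Year 1: ⌊$246,917 × 150%/9⌋ = $41,152. Book value $205,765.
Year 2: ⌊$205,765 × 150%/9⌋ = $34,294. Book value $171,471.
Year 3: ⌊$171,471 × 150%/9⌋ = $28,578. Book value $142,893.
Year 4: ⌊$142,893 × 150%/9⌋ = $23,815. Book value $119,078.
Year 5: ⌊$119,078 × 150%/9⌋ = $19,846. Book value $99,232.
Year 6: ⌊$99,232 × 150%/9⌋ = $16,538. Book value $82,694.
Year 7: ⌊$82,694 × 150%/9⌋ = $13,782. Book value $68,912.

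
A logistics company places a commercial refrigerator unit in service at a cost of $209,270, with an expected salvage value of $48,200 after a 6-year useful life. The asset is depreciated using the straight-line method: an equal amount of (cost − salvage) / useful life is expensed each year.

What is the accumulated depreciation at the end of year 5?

Depreciable base = $209,270 − $48,200 = $161,070.
Annual expense = $161,070 / 6 = $26,845.
End of year 1: book value $182,425.
End of year 2: book value $155,580.
End of year 3: book value $128,735.
End of year 4: book value $101,890.
End of year 5: book value $75,045.
Accumulated through year 5 = $209,270 − $75,045 = $134,225.

$134,225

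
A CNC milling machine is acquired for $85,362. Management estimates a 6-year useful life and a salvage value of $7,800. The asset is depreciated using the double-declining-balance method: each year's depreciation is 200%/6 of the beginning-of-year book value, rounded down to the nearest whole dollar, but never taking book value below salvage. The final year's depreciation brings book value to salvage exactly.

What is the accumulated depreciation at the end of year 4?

$68,500

Depreciable base = $85,362 − $7,800 = $77,562.
Year 1: ⌊$85,362 × 200%/6⌋ = $28,454. Book value $56,908.
Year 2: ⌊$56,908 × 200%/6⌋ = $18,969. Book value $37,939.
Year 3: ⌊$37,939 × 200%/6⌋ = $12,646. Book value $25,293.
Year 4: ⌊$25,293 × 200%/6⌋ = $8,431. Book value $16,862.
Accumulated through year 4 = $85,362 − $16,862 = $68,500.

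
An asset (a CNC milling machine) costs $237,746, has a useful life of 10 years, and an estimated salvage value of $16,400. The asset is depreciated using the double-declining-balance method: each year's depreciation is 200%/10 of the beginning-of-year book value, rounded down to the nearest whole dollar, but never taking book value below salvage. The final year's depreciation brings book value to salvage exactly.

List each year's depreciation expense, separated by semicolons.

Depreciable base = $237,746 − $16,400 = $221,346.
Year 1: ⌊$237,746 × 200%/10⌋ = $47,549. Book value $190,197.
Year 2: ⌊$190,197 × 200%/10⌋ = $38,039. Book value $152,158.
Year 3: ⌊$152,158 × 200%/10⌋ = $30,431. Book value $121,727.
Year 4: ⌊$121,727 × 200%/10⌋ = $24,345. Book value $97,382.
Year 5: ⌊$97,382 × 200%/10⌋ = $19,476. Book value $77,906.
Year 6: ⌊$77,906 × 200%/10⌋ = $15,581. Book value $62,325.
Year 7: ⌊$62,325 × 200%/10⌋ = $12,465. Book value $49,860.
Year 8: ⌊$49,860 × 200%/10⌋ = $9,972. Book value $39,888.
Year 9: ⌊$39,888 × 200%/10⌋ = $7,977. Book value $31,911.
Year 10 (final): $31,911 − $16,400 = $15,511. Book value $16,400.

$47,549; $38,039; $30,431; $24,345; $19,476; $15,581; $12,465; $9,972; $7,977; $15,511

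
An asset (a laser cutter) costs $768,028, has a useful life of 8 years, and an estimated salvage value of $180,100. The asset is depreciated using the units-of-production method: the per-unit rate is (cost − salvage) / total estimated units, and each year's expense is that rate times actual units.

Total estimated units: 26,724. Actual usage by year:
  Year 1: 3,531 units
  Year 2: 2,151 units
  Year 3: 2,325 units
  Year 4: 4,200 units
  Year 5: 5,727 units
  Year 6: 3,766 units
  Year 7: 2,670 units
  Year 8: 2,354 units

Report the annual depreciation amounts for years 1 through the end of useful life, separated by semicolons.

Depreciable base = $768,028 − $180,100 = $587,928.
Rate = $587,928 / 26,724 units = $22 per unit.
Year 1: 3,531 × $22 = $77,682. Book value $690,346.
Year 2: 2,151 × $22 = $47,322. Book value $643,024.
Year 3: 2,325 × $22 = $51,150. Book value $591,874.
Year 4: 4,200 × $22 = $92,400. Book value $499,474.
Year 5: 5,727 × $22 = $125,994. Book value $373,480.
Year 6: 3,766 × $22 = $82,852. Book value $290,628.
Year 7: 2,670 × $22 = $58,740. Book value $231,888.
Year 8: 2,354 × $22 = $51,788. Book value $180,100.

$77,682; $47,322; $51,150; $92,400; $125,994; $82,852; $58,740; $51,788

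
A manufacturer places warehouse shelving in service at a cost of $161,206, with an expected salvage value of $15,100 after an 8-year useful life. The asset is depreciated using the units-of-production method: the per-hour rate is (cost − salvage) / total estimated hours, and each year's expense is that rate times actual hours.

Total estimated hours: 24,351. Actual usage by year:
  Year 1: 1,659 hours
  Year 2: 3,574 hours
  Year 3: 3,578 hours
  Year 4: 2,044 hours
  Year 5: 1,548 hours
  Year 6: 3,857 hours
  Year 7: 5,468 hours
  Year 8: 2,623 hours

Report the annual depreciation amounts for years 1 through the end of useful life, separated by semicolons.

Depreciable base = $161,206 − $15,100 = $146,106.
Rate = $146,106 / 24,351 hours = $6 per hour.
Year 1: 1,659 × $6 = $9,954. Book value $151,252.
Year 2: 3,574 × $6 = $21,444. Book value $129,808.
Year 3: 3,578 × $6 = $21,468. Book value $108,340.
Year 4: 2,044 × $6 = $12,264. Book value $96,076.
Year 5: 1,548 × $6 = $9,288. Book value $86,788.
Year 6: 3,857 × $6 = $23,142. Book value $63,646.
Year 7: 5,468 × $6 = $32,808. Book value $30,838.
Year 8: 2,623 × $6 = $15,738. Book value $15,100.

$9,954; $21,444; $21,468; $12,264; $9,288; $23,142; $32,808; $15,738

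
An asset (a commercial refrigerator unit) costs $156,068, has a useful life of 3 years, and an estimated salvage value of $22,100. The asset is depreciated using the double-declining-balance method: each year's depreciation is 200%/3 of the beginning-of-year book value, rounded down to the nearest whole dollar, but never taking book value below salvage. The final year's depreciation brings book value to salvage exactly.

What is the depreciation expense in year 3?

$0

Depreciable base = $156,068 − $22,100 = $133,968.
Year 1: ⌊$156,068 × 200%/3⌋ = $104,045. Book value $52,023.
Year 2: ⌊$52,023 × 200%/3⌋ = $34,682, capped at $29,923. Book value $22,100.
Year 3 (final): $22,100 − $22,100 = $0. Book value $22,100.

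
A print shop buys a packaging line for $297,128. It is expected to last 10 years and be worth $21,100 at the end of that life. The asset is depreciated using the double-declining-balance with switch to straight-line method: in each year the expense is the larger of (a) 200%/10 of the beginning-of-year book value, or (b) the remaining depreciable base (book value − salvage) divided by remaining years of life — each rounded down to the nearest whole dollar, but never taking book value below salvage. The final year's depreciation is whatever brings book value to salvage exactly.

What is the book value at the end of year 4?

Depreciable base = $297,128 − $21,100 = $276,028.
Year 1: DB = ⌊$297,128 × 200%/10⌋ = $59,425; SL = ⌊$276,028/10⌋ = $27,602 → take DB $59,425. Book value $237,703.
Year 2: DB = ⌊$237,703 × 200%/10⌋ = $47,540; SL = ⌊$216,603/9⌋ = $24,067 → take DB $47,540. Book value $190,163.
Year 3: DB = ⌊$190,163 × 200%/10⌋ = $38,032; SL = ⌊$169,063/8⌋ = $21,132 → take DB $38,032. Book value $152,131.
Year 4: DB = ⌊$152,131 × 200%/10⌋ = $30,426; SL = ⌊$131,031/7⌋ = $18,718 → take DB $30,426. Book value $121,705.

$121,705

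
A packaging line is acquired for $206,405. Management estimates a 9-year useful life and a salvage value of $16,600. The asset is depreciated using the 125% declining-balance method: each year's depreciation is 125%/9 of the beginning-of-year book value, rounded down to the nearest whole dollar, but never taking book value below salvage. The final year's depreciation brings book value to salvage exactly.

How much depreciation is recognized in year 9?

Depreciable base = $206,405 − $16,600 = $189,805.
Year 1: ⌊$206,405 × 125%/9⌋ = $28,667. Book value $177,738.
Year 2: ⌊$177,738 × 125%/9⌋ = $24,685. Book value $153,053.
Year 3: ⌊$153,053 × 125%/9⌋ = $21,257. Book value $131,796.
Year 4: ⌊$131,796 × 125%/9⌋ = $18,305. Book value $113,491.
Year 5: ⌊$113,491 × 125%/9⌋ = $15,762. Book value $97,729.
Year 6: ⌊$97,729 × 125%/9⌋ = $13,573. Book value $84,156.
Year 7: ⌊$84,156 × 125%/9⌋ = $11,688. Book value $72,468.
Year 8: ⌊$72,468 × 125%/9⌋ = $10,065. Book value $62,403.
Year 9 (final): $62,403 − $16,600 = $45,803. Book value $16,600.

$45,803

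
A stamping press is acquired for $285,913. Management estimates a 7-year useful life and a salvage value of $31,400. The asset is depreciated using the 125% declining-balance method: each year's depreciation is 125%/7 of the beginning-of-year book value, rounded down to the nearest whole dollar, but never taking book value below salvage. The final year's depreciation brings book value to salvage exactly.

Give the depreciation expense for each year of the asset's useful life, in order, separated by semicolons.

Depreciable base = $285,913 − $31,400 = $254,513.
Year 1: ⌊$285,913 × 125%/7⌋ = $51,055. Book value $234,858.
Year 2: ⌊$234,858 × 125%/7⌋ = $41,938. Book value $192,920.
Year 3: ⌊$192,920 × 125%/7⌋ = $34,450. Book value $158,470.
Year 4: ⌊$158,470 × 125%/7⌋ = $28,298. Book value $130,172.
Year 5: ⌊$130,172 × 125%/7⌋ = $23,245. Book value $106,927.
Year 6: ⌊$106,927 × 125%/7⌋ = $19,094. Book value $87,833.
Year 7 (final): $87,833 − $31,400 = $56,433. Book value $31,400.

$51,055; $41,938; $34,450; $28,298; $23,245; $19,094; $56,433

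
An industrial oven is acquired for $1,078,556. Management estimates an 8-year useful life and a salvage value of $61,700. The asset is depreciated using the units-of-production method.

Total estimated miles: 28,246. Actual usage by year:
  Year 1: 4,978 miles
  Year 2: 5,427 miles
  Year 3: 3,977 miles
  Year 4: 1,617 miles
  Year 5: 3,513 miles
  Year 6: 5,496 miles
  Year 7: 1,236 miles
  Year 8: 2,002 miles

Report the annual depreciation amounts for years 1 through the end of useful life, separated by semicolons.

$179,208; $195,372; $143,172; $58,212; $126,468; $197,856; $44,496; $72,072

Depreciable base = $1,078,556 − $61,700 = $1,016,856.
Rate = $1,016,856 / 28,246 miles = $36 per mile.
Year 1: 4,978 × $36 = $179,208. Book value $899,348.
Year 2: 5,427 × $36 = $195,372. Book value $703,976.
Year 3: 3,977 × $36 = $143,172. Book value $560,804.
Year 4: 1,617 × $36 = $58,212. Book value $502,592.
Year 5: 3,513 × $36 = $126,468. Book value $376,124.
Year 6: 5,496 × $36 = $197,856. Book value $178,268.
Year 7: 1,236 × $36 = $44,496. Book value $133,772.
Year 8: 2,002 × $36 = $72,072. Book value $61,700.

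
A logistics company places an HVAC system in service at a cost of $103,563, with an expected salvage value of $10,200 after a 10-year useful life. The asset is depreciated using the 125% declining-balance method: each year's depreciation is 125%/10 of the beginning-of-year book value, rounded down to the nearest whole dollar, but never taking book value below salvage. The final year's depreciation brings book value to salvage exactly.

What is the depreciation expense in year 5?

$7,588

Depreciable base = $103,563 − $10,200 = $93,363.
Year 1: ⌊$103,563 × 125%/10⌋ = $12,945. Book value $90,618.
Year 2: ⌊$90,618 × 125%/10⌋ = $11,327. Book value $79,291.
Year 3: ⌊$79,291 × 125%/10⌋ = $9,911. Book value $69,380.
Year 4: ⌊$69,380 × 125%/10⌋ = $8,672. Book value $60,708.
Year 5: ⌊$60,708 × 125%/10⌋ = $7,588. Book value $53,120.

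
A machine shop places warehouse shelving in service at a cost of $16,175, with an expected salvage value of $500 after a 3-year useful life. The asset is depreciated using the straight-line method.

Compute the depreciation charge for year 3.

Depreciable base = $16,175 − $500 = $15,675.
Annual expense = $15,675 / 3 = $5,225.

$5,225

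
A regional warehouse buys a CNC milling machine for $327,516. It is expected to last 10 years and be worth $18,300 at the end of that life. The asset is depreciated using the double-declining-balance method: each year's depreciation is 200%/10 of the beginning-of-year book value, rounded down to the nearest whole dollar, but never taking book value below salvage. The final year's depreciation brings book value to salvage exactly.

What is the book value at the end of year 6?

Depreciable base = $327,516 − $18,300 = $309,216.
Year 1: ⌊$327,516 × 200%/10⌋ = $65,503. Book value $262,013.
Year 2: ⌊$262,013 × 200%/10⌋ = $52,402. Book value $209,611.
Year 3: ⌊$209,611 × 200%/10⌋ = $41,922. Book value $167,689.
Year 4: ⌊$167,689 × 200%/10⌋ = $33,537. Book value $134,152.
Year 5: ⌊$134,152 × 200%/10⌋ = $26,830. Book value $107,322.
Year 6: ⌊$107,322 × 200%/10⌋ = $21,464. Book value $85,858.

$85,858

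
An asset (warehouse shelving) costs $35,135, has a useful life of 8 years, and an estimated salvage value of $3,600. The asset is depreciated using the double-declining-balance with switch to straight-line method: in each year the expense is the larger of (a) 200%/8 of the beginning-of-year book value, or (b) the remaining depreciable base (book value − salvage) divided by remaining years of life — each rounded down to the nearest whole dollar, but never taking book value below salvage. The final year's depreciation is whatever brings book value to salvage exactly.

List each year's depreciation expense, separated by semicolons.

$8,783; $6,588; $4,941; $3,705; $2,779; $2,084; $1,563; $1,092

Depreciable base = $35,135 − $3,600 = $31,535.
Year 1: DB = ⌊$35,135 × 200%/8⌋ = $8,783; SL = ⌊$31,535/8⌋ = $3,941 → take DB $8,783. Book value $26,352.
Year 2: DB = ⌊$26,352 × 200%/8⌋ = $6,588; SL = ⌊$22,752/7⌋ = $3,250 → take DB $6,588. Book value $19,764.
Year 3: DB = ⌊$19,764 × 200%/8⌋ = $4,941; SL = ⌊$16,164/6⌋ = $2,694 → take DB $4,941. Book value $14,823.
Year 4: DB = ⌊$14,823 × 200%/8⌋ = $3,705; SL = ⌊$11,223/5⌋ = $2,244 → take DB $3,705. Book value $11,118.
Year 5: DB = ⌊$11,118 × 200%/8⌋ = $2,779; SL = ⌊$7,518/4⌋ = $1,879 → take DB $2,779. Book value $8,339.
Year 6: DB = ⌊$8,339 × 200%/8⌋ = $2,084; SL = ⌊$4,739/3⌋ = $1,579 → take DB $2,084. Book value $6,255.
Year 7: DB = ⌊$6,255 × 200%/8⌋ = $1,563; SL = ⌊$2,655/2⌋ = $1,327 → take DB $1,563. Book value $4,692.
Year 8 (final): $4,692 − $3,600 = $1,092. Book value $3,600.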